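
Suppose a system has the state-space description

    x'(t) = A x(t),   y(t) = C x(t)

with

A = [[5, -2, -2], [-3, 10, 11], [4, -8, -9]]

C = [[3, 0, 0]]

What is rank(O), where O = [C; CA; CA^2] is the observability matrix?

CA = [[15, -6, -6]]
CA^2 = [[69, -42, -42]]
Observability matrix O = [C; CA; CA^2] = [[3, 0, 0], [15, -6, -6], [69, -42, -42]]
The columns c1, c2, c3 of O are linearly dependent: -c2 + c3 = 0 (check each entry), so rank(O) ≤ 2.
The 2×2 minor from rows 1, 2, columns 1, 2 is 3·(-6) - 0·15 = -18 - 0 = -18 ≠ 0, so rank(O) = 2.
rank(O) = 2 < n = 3, so the pair (A, C) is not completely observable.

2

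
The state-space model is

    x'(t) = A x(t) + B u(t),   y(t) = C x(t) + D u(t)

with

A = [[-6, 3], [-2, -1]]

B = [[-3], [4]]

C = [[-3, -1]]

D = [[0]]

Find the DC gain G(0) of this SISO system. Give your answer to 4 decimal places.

G(0) = C(-A)^{-1}B + D = -C A^{-1} B + D.
det A = 12, so A^{-1} = (1/12)·adj(A) = [[-1/12, -1/4], [1/6, -1/2]]
A^{-1} B = [-3/4, -5/2]^T
C A^{-1} B = 19/4
G(0) = D - C A^{-1} B = 0 - (19/4) = -19/4 ≈ -4.7500

-4.7500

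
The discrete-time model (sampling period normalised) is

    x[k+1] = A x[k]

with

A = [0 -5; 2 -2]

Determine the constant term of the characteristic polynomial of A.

For a 2×2 matrix, det(zI - A) = z^2 - (tr A)z + det A.
tr A = -2, det A = 10.
So p(z) = z^2 + 2z + 10.
The constant term is 10.

10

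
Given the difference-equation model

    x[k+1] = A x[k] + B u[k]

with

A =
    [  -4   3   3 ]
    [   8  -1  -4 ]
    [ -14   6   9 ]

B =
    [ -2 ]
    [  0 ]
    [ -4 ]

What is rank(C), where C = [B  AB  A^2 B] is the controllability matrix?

AB = [[-4], [0], [-8]]
A^2B = [[-8], [0], [-16]]
Controllability matrix C = [B  AB  A^2B] = [[-2, -4, -8], [0, 0, 0], [-4, -8, -16]]
Every column of C is a scalar multiple of column 1 = [-2, 0, -4] (multipliers 1, 2, 4), so the columns span a one-dimensional space.
C ≠ 0, hence rank(C) = 1.
rank(C) = 1 < n = 3, so the pair (A, B) is not completely controllable.

1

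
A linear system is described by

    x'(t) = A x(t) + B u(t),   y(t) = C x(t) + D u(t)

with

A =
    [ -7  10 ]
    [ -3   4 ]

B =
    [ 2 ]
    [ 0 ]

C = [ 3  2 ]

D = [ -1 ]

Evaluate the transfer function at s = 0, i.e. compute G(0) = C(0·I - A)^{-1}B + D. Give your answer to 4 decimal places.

G(0) = C(-A)^{-1}B + D = -C A^{-1} B + D.
det A = 2, so A^{-1} = (1/2)·adj(A) = [[2, -5], [3/2, -7/2]]
A^{-1} B = [4, 3]^T
C A^{-1} B = 18
G(0) = D - C A^{-1} B = -1 - (18) = -19

-19.0000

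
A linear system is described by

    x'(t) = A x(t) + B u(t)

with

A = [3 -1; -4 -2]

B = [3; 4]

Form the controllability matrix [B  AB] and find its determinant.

-80

AB = [[5], [-20]]
Controllability matrix C = [B  AB] = [[3, 5], [4, -20]]
det(C) = 3·(-20) - 5·4 = -60 - 20 = -80
Since det(C) ≠ 0, rank(C) = 2 and the system is completely controllable.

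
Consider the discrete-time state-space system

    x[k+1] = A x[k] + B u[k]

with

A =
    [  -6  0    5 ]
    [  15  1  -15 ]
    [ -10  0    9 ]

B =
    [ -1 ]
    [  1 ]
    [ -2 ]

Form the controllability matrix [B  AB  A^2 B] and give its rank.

AB = [[-4], [16], [-8]]
A^2B = [[-16], [76], [-32]]
Controllability matrix C = [B  AB  A^2B] = [[-1, -4, -16], [1, 16, 76], [-2, -8, -32]]
The rows r1, r2, r3 of C are linearly dependent: -2·r1 + r3 = 0 (check each entry), so rank(C) ≤ 2.
The 2×2 minor from rows 1, 2, columns 1, 2 is (-1)·16 - (-4)·1 = -16 - (-4) = -12 ≠ 0, so rank(C) = 2.
rank(C) = 2 < n = 3, so the pair (A, B) is not completely controllable.

2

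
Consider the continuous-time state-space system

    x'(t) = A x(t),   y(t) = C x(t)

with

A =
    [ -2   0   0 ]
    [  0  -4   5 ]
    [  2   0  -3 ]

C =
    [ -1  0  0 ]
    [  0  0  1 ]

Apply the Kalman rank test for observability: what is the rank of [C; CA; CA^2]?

2

CA = [[2, 0, 0], [2, 0, -3]]
CA^2 = [[-4, 0, 0], [-10, 0, 9]]
Observability matrix O = [C; CA; CA^2] = [[-1, 0, 0], [0, 0, 1], [2, 0, 0], [2, 0, -3], [-4, 0, 0], [-10, 0, 9]]
Column 2 of O is identically zero, so rank(O) ≤ 2.
The 2×2 minor from rows 1, 2, columns 1, 3 is (-1)·1 - 0·0 = -1 - 0 = -1 ≠ 0, so rank(O) = 2.
rank(O) = 2 < n = 3, so the pair (A, C) is not completely observable.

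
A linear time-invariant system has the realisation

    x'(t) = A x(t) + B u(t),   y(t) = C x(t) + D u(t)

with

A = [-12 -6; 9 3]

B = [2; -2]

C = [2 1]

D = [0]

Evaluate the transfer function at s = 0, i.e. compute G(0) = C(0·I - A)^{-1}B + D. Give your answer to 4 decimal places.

0.3333

G(0) = C(-A)^{-1}B + D = -C A^{-1} B + D.
det A = 18, so A^{-1} = (1/18)·adj(A) = [[1/6, 1/3], [-1/2, -2/3]]
A^{-1} B = [-1/3, 1/3]^T
C A^{-1} B = -1/3
G(0) = D - C A^{-1} B = 0 - (-1/3) = 1/3 ≈ 0.3333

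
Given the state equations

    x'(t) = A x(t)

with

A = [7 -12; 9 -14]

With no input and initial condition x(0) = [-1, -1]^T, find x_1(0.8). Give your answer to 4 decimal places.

det(sI - A) = s^2 - (tr A)s + det A, with tr A = 7 + (-14) = -7 and det A = 7·(-14) - (-12)·9 = -98 - (-108) = 10.
So p(s) = det(sI - A) = s^2 + 7s + 10.
Factor s^2 + 7s + 10: two numbers with sum -7 and product 10 are -2 and -5, so s^2 + 7s + 10 = (s + 2)(s + 5).
Hence p(s) = (s + 2) (s + 5), with roots -5, -2.
The eigenvalues -5, -2 are distinct and real, so A is diagonalisable and x(t) = e^{At} x(0) = V diag(e^{λ_i t}) V^{-1} x(0), where the columns of V are the eigenvectors.
λ = -5: A - (-5)I = [[12, -12], [9, -9]]. Row 1 gives 12·v1 + (-12)·v2 = 0, so take v_1 = [1, 1]^T.
λ = -2: A - (-2)I = [[9, -12], [9, -12]]. Row 1 gives 9·v1 + (-12)·v2 = 0, so take v_2 = [4, 3]^T.
V = [v_1 v_2] = [[1, 4], [1, 3]] has det V = -1, so V^{-1} = adj(V)/det V = [[-3, 4], [1, -1]].
Modal coordinates z(0) = V^{-1} x(0): (-3)·(-1) + 4·(-1) = -1; 1·(-1) + (-1)·(-1) = 0; so z(0) = [-1, 0]^T.
x_1(t) = Σ_i (v_i)_1 · z_i(0) · e^{λ_i t} (row 1 of V times the modal terms).
x_1(0.8) = 1·(-1)·e^{-5·0.8} + 4·0·e^{-2·0.8} = (-1)·0.018316 + 0·0.201897 = -0.0183.

-0.0183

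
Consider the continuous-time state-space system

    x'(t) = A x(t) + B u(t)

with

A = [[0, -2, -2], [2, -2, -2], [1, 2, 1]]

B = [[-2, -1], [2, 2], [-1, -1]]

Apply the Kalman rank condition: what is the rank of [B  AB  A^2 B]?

3

AB = [[-2, -2], [-6, -4], [1, 2]]
A^2B = [[10, 4], [6, 0], [-13, -8]]
Controllability matrix C = [B  AB  A^2B] = [[-2, -1, -2, -2, 10, 4], [2, 2, -6, -4, 6, 0], [-1, -1, 1, 2, -13, -8]]
Take the 3×3 submatrix of C formed by columns 1, 2, 3: [[-2, -1, -2], [2, 2, -6], [-1, -1, 1]]. Its determinant is (-2)·(2·1 - (-6)·(-1)) - (-1)·(2·1 - (-6)·(-1)) + (-2)·(2·(-1) - 2·(-1)) = (-2)·(-4) - (-1)·(-4) + (-2)·0 = 4 ≠ 0.
So rank(C) ≥ 3; since C has 3 rows, rank(C) = 3.
rank(C) = 3 = n, so the pair (A, B) is completely controllable.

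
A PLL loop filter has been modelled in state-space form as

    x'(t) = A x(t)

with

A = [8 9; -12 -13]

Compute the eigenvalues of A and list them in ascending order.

det(sI - A) = s^2 - (tr A)s + det A, with tr A = 8 + (-13) = -5 and det A = 8·(-13) - 9·(-12) = -104 - (-108) = 4.
So p(s) = det(sI - A) = s^2 + 5s + 4.
Factor s^2 + 5s + 4: two numbers with sum -5 and product 4 are -1 and -4, so s^2 + 5s + 4 = (s + 1)(s + 4).
Hence p(s) = (s + 1) (s + 4), with roots -4, -1.
All eigenvalues have negative real part, so the system is asymptotically stable.

-4, -1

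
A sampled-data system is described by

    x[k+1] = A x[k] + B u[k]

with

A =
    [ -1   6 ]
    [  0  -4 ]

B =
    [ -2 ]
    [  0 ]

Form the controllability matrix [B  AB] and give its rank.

1

AB = [[2], [0]]
Controllability matrix C = [B  AB] = [[-2, 2], [0, 0]]
Every column of C is a scalar multiple of column 1 = [-2, 0] (multipliers 1, -1), so the columns span a one-dimensional space.
C ≠ 0, hence rank(C) = 1.
rank(C) = 1 < n = 2, so the pair (A, B) is not completely controllable.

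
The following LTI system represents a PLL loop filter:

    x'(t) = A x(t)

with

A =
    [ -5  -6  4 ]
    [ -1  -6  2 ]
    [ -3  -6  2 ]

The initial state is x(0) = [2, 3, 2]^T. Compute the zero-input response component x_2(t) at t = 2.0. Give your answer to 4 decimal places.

-0.0076

det(sI - A) = s^3 - (tr A)s^2 + (M11 + M22 + M33)s - det A, where Mii is the 2×2 principal minor of A obtained by deleting row i and column i.
tr A = (-5) + (-6) + 2 = -9; M11 = (-6)·2 - 2·(-6) = -12 - (-12) = 0; M22 = (-5)·2 - 4·(-3) = -10 - (-12) = 2; M33 = (-5)·(-6) - (-6)·(-1) = 30 - 6 = 24; sum of minors = 26.
det A = (-5)·((-6)·2 - 2·(-6)) - (-6)·((-1)·2 - 2·(-3)) + 4·((-1)·(-6) - (-6)·(-3)) = (-5)·0 - (-6)·4 + 4·(-12) = -24.
So p(s) = det(sI - A) = s^3 + 9s^2 + 26s + 24.
Rational-root test: any integer root divides 24. Testing small divisors, s = -2 works: p(-2) = -8 + 36 + (-52) + 24 = 0, so (s + 2) is a factor.
Dividing, p(s) = (s + 2)(s^2 + 7s + 12).
Factor s^2 + 7s + 12: two numbers with sum -7 and product 12 are -3 and -4, so s^2 + 7s + 12 = (s + 3)(s + 4).
Hence p(s) = (s + 2) (s + 3) (s + 4), with roots -4, -3, -2.
The eigenvalues -4, -3, -2 are distinct and real, so A is diagonalisable and x(t) = e^{At} x(0) = V diag(e^{λ_i t}) V^{-1} x(0), where the columns of V are the eigenvectors.
λ = -4: A - (-4)I = [[-1, -6, 4], [-1, -2, 2], [-3, -6, 6]]. v must be orthogonal to every row; (row 1) × (row 2) = [-4, -2, -4], so take v_1 = [2, 1, 2]^T.
λ = -3: A - (-3)I = [[-2, -6, 4], [-1, -3, 2], [-3, -6, 5]]. v must be orthogonal to every row; (row 1) × (row 3) = [-6, -2, -6], so take v_2 = [3, 1, 3]^T.
λ = -2: A - (-2)I = [[-3, -6, 4], [-1, -4, 2], [-3, -6, 4]]. v must be orthogonal to every row; (row 1) × (row 2) = [4, 2, 6], so take v_3 = [2, 1, 3]^T.
V = [v_1 v_2 v_3] = [[2, 3, 2], [1, 1, 1], [2, 3, 3]] has det V = -1, so V^{-1} = adj(V)/det V = [[0, 3, -1], [1, -2, 0], [-1, 0, 1]].
Modal coordinates z(0) = V^{-1} x(0): 0·2 + 3·3 + (-1)·2 = 7; 1·2 + (-2)·3 + 0·2 = -4; (-1)·2 + 0·3 + 1·2 = 0; so z(0) = [7, -4, 0]^T.
x_2(t) = Σ_i (v_i)_2 · z_i(0) · e^{λ_i t} (row 2 of V times the modal terms).
x_2(2.0) = 1·7·e^{-4·2.0} + 1·(-4)·e^{-3·2.0} + 1·0·e^{-2·2.0} = 7·0.000335 + (-4)·0.002479 + 0·0.018316 = -0.0076.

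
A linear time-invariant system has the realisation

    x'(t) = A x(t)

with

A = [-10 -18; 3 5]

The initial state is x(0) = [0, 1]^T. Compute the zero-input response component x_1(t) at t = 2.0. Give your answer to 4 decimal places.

-0.8100

det(sI - A) = s^2 - (tr A)s + det A, with tr A = (-10) + 5 = -5 and det A = (-10)·5 - (-18)·3 = -50 - (-54) = 4.
So p(s) = det(sI - A) = s^2 + 5s + 4.
Factor s^2 + 5s + 4: two numbers with sum -5 and product 4 are -1 and -4, so s^2 + 5s + 4 = (s + 1)(s + 4).
Hence p(s) = (s + 1) (s + 4), with roots -4, -1.
The eigenvalues -4, -1 are distinct and real, so A is diagonalisable and x(t) = e^{At} x(0) = V diag(e^{λ_i t}) V^{-1} x(0), where the columns of V are the eigenvectors.
λ = -4: A - (-4)I = [[-6, -18], [3, 9]]. Row 1 gives (-6)·v1 + (-18)·v2 = 0, so take v_1 = [3, -1]^T.
λ = -1: A - (-1)I = [[-9, -18], [3, 6]]. Row 1 gives (-9)·v1 + (-18)·v2 = 0, so take v_2 = [-2, 1]^T.
V = [v_1 v_2] = [[3, -2], [-1, 1]] has det V = 1, so V^{-1} = adj(V)/det V = [[1, 2], [1, 3]].
Modal coordinates z(0) = V^{-1} x(0): 1·0 + 2·1 = 2; 1·0 + 3·1 = 3; so z(0) = [2, 3]^T.
x_1(t) = Σ_i (v_i)_1 · z_i(0) · e^{λ_i t} (row 1 of V times the modal terms).
x_1(2.0) = 3·2·e^{-4·2.0} + (-2)·3·e^{-1·2.0} = 6·0.000335 + (-6)·0.135335 = -0.8100.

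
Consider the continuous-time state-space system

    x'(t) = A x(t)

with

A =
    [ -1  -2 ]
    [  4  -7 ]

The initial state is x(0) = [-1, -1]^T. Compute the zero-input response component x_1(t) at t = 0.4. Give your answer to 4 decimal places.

det(sI - A) = s^2 - (tr A)s + det A, with tr A = (-1) + (-7) = -8 and det A = (-1)·(-7) - (-2)·4 = 7 - (-8) = 15.
So p(s) = det(sI - A) = s^2 + 8s + 15.
Factor s^2 + 8s + 15: two numbers with sum -8 and product 15 are -3 and -5, so s^2 + 8s + 15 = (s + 3)(s + 5).
Hence p(s) = (s + 3) (s + 5), with roots -5, -3.
The eigenvalues -5, -3 are distinct and real, so A is diagonalisable and x(t) = e^{At} x(0) = V diag(e^{λ_i t}) V^{-1} x(0), where the columns of V are the eigenvectors.
λ = -5: A - (-5)I = [[4, -2], [4, -2]]. Row 1 gives 4·v1 + (-2)·v2 = 0, so take v_1 = [1, 2]^T.
λ = -3: A - (-3)I = [[2, -2], [4, -4]]. Row 1 gives 2·v1 + (-2)·v2 = 0, so take v_2 = [-1, -1]^T.
V = [v_1 v_2] = [[1, -1], [2, -1]] has det V = 1, so V^{-1} = adj(V)/det V = [[-1, 1], [-2, 1]].
Modal coordinates z(0) = V^{-1} x(0): (-1)·(-1) + 1·(-1) = 0; (-2)·(-1) + 1·(-1) = 1; so z(0) = [0, 1]^T.
x_1(t) = Σ_i (v_i)_1 · z_i(0) · e^{λ_i t} (row 1 of V times the modal terms).
x_1(0.4) = 1·0·e^{-5·0.4} + (-1)·1·e^{-3·0.4} = 0·0.135335 + (-1)·0.301194 = -0.3012.

-0.3012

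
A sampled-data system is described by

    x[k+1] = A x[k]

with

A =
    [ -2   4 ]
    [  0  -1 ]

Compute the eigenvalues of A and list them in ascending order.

det(zI - A) = z^2 - (tr A)z + det A, with tr A = (-2) + (-1) = -3 and det A = (-2)·(-1) - 4·0 = 2 - 0 = 2.
So p(z) = det(zI - A) = z^2 + 3z + 2.
Factor z^2 + 3z + 2: two numbers with sum -3 and product 2 are -1 and -2, so z^2 + 3z + 2 = (z + 1)(z + 2).
Hence p(z) = (z + 1) (z + 2), with roots -2, -1.

-2, -1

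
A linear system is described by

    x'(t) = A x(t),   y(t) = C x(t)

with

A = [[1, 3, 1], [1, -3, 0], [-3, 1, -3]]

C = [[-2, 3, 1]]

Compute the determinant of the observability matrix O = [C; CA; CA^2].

CA = [[-2, -14, -5]]
CA^2 = [[-1, 31, 13]]
Observability matrix O = [C; CA; CA^2] = [[-2, 3, 1], [-2, -14, -5], [-1, 31, 13]]
Expanding along the first row, det(O) = (-2)·((-14)·13 - (-5)·31) - 3·((-2)·13 - (-5)·(-1)) + 1·((-2)·31 - (-14)·(-1)) = (-2)·(-27) - 3·(-31) + 1·(-76) = 71
Since det(O) ≠ 0, rank(O) = 3 and the system is completely observable.

71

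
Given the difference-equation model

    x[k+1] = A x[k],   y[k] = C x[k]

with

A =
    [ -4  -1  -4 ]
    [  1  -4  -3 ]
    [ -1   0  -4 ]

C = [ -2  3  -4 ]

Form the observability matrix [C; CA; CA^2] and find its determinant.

1075

CA = [[15, -10, 15]]
CA^2 = [[-85, 25, -90]]
Observability matrix O = [C; CA; CA^2] = [[-2, 3, -4], [15, -10, 15], [-85, 25, -90]]
Expanding along the first row, det(O) = (-2)·((-10)·(-90) - 15·25) - 3·(15·(-90) - 15·(-85)) + (-4)·(15·25 - (-10)·(-85)) = (-2)·525 - 3·(-75) + (-4)·(-475) = 1075
Since det(O) ≠ 0, rank(O) = 3 and the system is completely observable.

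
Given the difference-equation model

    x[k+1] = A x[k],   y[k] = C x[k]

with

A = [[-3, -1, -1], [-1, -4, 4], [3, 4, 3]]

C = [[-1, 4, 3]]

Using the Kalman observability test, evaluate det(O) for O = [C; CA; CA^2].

10159

CA = [[8, -3, 26]]
CA^2 = [[57, 108, 58]]
Observability matrix O = [C; CA; CA^2] = [[-1, 4, 3], [8, -3, 26], [57, 108, 58]]
Expanding along the first row, det(O) = (-1)·((-3)·58 - 26·108) - 4·(8·58 - 26·57) + 3·(8·108 - (-3)·57) = (-1)·(-2982) - 4·(-1018) + 3·1035 = 10159
Since det(O) ≠ 0, rank(O) = 3 and the system is completely observable.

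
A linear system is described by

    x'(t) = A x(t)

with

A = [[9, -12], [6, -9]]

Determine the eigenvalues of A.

det(sI - A) = s^2 - (tr A)s + det A, with tr A = 9 + (-9) = 0 and det A = 9·(-9) - (-12)·6 = -81 - (-72) = -9.
So p(s) = det(sI - A) = s^2 - 9.
Factor s^2 - 9: two numbers with sum 0 and product -9 are 3 and -3, so s^2 - 9 = (s - 3)(s + 3).
Hence p(s) = (s - 3) (s + 3), with roots -3, 3.
At least one eigenvalue has non-negative real part, so the system is not asymptotically stable.

-3, 3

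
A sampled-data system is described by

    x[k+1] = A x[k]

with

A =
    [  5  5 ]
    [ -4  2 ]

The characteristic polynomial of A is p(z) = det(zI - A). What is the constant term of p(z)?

For a 2×2 matrix, det(zI - A) = z^2 - (tr A)z + det A.
tr A = 7, det A = 30.
So p(z) = z^2 - 7z + 30.
The constant term is 30.

30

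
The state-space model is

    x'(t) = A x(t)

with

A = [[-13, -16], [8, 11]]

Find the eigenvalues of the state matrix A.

-5, 3

det(sI - A) = s^2 - (tr A)s + det A, with tr A = (-13) + 11 = -2 and det A = (-13)·11 - (-16)·8 = -143 - (-128) = -15.
So p(s) = det(sI - A) = s^2 + 2s - 15.
Factor s^2 + 2s - 15: two numbers with sum -2 and product -15 are 3 and -5, so s^2 + 2s - 15 = (s - 3)(s + 5).
Hence p(s) = (s - 3) (s + 5), with roots -5, 3.
At least one eigenvalue has non-negative real part, so the system is not asymptotically stable.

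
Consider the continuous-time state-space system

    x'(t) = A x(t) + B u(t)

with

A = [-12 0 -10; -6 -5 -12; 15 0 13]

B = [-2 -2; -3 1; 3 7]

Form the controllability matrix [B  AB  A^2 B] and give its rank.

AB = [[-6, -46], [-9, -77], [9, 61]]
A^2B = [[-18, -58], [-27, -71], [27, 103]]
Controllability matrix C = [B  AB  A^2B] = [[-2, -2, -6, -46, -18, -58], [-3, 1, -9, -77, -27, -71], [3, 7, 9, 61, 27, 103]]
The rows r1, r2, r3 of C are linearly dependent: 3·r1 - r2 + r3 = 0 (check each entry), so rank(C) ≤ 2.
The 2×2 minor from rows 1, 2, columns 1, 2 is (-2)·1 - (-2)·(-3) = -2 - 6 = -8 ≠ 0, so rank(C) = 2.
rank(C) = 2 < n = 3, so the pair (A, B) is not completely controllable.

2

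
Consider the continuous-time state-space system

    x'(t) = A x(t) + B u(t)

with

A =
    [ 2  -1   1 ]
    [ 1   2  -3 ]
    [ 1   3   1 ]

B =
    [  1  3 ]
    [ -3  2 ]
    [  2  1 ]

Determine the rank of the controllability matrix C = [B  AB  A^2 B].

3

AB = [[7, 5], [-11, 4], [-6, 10]]
A^2B = [[19, 16], [3, -17], [-32, 27]]
Controllability matrix C = [B  AB  A^2B] = [[1, 3, 7, 5, 19, 16], [-3, 2, -11, 4, 3, -17], [2, 1, -6, 10, -32, 27]]
Take the 3×3 submatrix of C formed by columns 1, 2, 3: [[1, 3, 7], [-3, 2, -11], [2, 1, -6]]. Its determinant is 1·(2·(-6) - (-11)·1) - 3·((-3)·(-6) - (-11)·2) + 7·((-3)·1 - 2·2) = 1·(-1) - 3·40 + 7·(-7) = -170 ≠ 0.
So rank(C) ≥ 3; since C has 3 rows, rank(C) = 3.
rank(C) = 3 = n, so the pair (A, B) is completely controllable.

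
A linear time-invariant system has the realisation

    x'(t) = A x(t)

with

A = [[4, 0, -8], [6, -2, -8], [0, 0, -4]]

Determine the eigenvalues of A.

det(sI - A) = s^3 - (tr A)s^2 + (M11 + M22 + M33)s - det A, where Mii is the 2×2 principal minor of A obtained by deleting row i and column i.
tr A = 4 + (-2) + (-4) = -2; M11 = (-2)·(-4) - (-8)·0 = 8 - 0 = 8; M22 = 4·(-4) - (-8)·0 = -16 - 0 = -16; M33 = 4·(-2) - 0·6 = -8 - 0 = -8; sum of minors = -16.
det A = 4·((-2)·(-4) - (-8)·0) - 0·(6·(-4) - (-8)·0) + (-8)·(6·0 - (-2)·0) = 4·8 - 0·(-24) + (-8)·0 = 32.
So p(s) = det(sI - A) = s^3 + 2s^2 - 16s - 32.
Rational-root test: any integer root divides -32. Testing small divisors, s = -2 works: p(-2) = -8 + 8 + 32 + (-32) = 0, so (s + 2) is a factor.
Dividing, p(s) = (s + 2)(s^2 - 16).
Factor s^2 - 16: two numbers with sum 0 and product -16 are 4 and -4, so s^2 - 16 = (s - 4)(s + 4).
Hence p(s) = (s - 4) (s + 2) (s + 4), with roots -4, -2, 4.
At least one eigenvalue has non-negative real part, so the system is not asymptotically stable.

-4, -2, 4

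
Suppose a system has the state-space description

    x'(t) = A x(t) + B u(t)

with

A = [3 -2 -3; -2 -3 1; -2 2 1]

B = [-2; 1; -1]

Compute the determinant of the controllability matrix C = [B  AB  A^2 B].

AB = [[-5], [0], [5]]
A^2B = [[-30], [15], [15]]
Controllability matrix C = [B  AB  A^2B] = [[-2, -5, -30], [1, 0, 15], [-1, 5, 15]]
Expanding along the first row, det(C) = (-2)·(0·15 - 15·5) - (-5)·(1·15 - 15·(-1)) + (-30)·(1·5 - 0·(-1)) = (-2)·(-75) - (-5)·30 + (-30)·5 = 150
Since det(C) ≠ 0, rank(C) = 3 and the system is completely controllable.

150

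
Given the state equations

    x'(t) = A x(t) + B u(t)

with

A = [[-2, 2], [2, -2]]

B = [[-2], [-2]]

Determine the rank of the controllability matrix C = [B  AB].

AB = [[0], [0]]
Controllability matrix C = [B  AB] = [[-2, 0], [-2, 0]]
Every column of C is a scalar multiple of column 1 = [-2, -2] (multipliers 1, 0), so the columns span a one-dimensional space.
C ≠ 0, hence rank(C) = 1.
rank(C) = 1 < n = 2, so the pair (A, B) is not completely controllable.

1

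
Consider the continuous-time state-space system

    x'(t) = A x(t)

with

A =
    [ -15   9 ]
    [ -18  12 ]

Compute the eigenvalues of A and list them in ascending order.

det(sI - A) = s^2 - (tr A)s + det A, with tr A = (-15) + 12 = -3 and det A = (-15)·12 - 9·(-18) = -180 - (-162) = -18.
So p(s) = det(sI - A) = s^2 + 3s - 18.
Factor s^2 + 3s - 18: two numbers with sum -3 and product -18 are 3 and -6, so s^2 + 3s - 18 = (s - 3)(s + 6).
Hence p(s) = (s - 3) (s + 6), with roots -6, 3.
At least one eigenvalue has non-negative real part, so the system is not asymptotically stable.

-6, 3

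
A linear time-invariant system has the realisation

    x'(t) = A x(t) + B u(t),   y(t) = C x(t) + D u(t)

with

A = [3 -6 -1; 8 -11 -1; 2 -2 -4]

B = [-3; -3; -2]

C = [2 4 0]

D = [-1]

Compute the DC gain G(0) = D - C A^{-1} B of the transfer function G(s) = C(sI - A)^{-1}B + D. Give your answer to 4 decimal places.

G(0) = C(-A)^{-1}B + D = -C A^{-1} B + D.
det A = -60, so A^{-1} = (1/-60)·adj(A) = [[-7/10, 11/30, 1/12], [-1/2, 1/6, 1/12], [-1/10, 1/10, -1/4]]
A^{-1} B = [5/6, 5/6, 1/2]^T
C A^{-1} B = 5
G(0) = D - C A^{-1} B = -1 - (5) = -6

-6.0000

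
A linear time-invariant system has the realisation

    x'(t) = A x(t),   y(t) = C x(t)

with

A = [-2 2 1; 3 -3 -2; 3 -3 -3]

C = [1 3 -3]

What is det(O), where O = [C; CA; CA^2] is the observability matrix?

208

CA = [[-2, 2, 4]]
CA^2 = [[22, -22, -18]]
Observability matrix O = [C; CA; CA^2] = [[1, 3, -3], [-2, 2, 4], [22, -22, -18]]
Expanding along the first row, det(O) = 1·(2·(-18) - 4·(-22)) - 3·((-2)·(-18) - 4·22) + (-3)·((-2)·(-22) - 2·22) = 1·52 - 3·(-52) + (-3)·0 = 208
Since det(O) ≠ 0, rank(O) = 3 and the system is completely observable.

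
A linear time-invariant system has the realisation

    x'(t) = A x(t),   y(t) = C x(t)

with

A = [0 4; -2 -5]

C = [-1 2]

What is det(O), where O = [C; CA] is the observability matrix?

22

CA = [[-4, -14]]
Observability matrix O = [C; CA] = [[-1, 2], [-4, -14]]
det(O) = (-1)·(-14) - 2·(-4) = 14 - (-8) = 22
Since det(O) ≠ 0, rank(O) = 2 and the system is completely observable.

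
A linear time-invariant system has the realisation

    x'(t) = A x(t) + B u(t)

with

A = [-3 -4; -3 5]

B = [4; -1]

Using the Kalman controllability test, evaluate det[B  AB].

-76

AB = [[-8], [-17]]
Controllability matrix C = [B  AB] = [[4, -8], [-1, -17]]
det(C) = 4·(-17) - (-8)·(-1) = -68 - 8 = -76
Since det(C) ≠ 0, rank(C) = 2 and the system is completely controllable.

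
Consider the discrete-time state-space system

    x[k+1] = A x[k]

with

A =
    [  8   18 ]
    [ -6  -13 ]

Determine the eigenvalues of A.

det(zI - A) = z^2 - (tr A)z + det A, with tr A = 8 + (-13) = -5 and det A = 8·(-13) - 18·(-6) = -104 - (-108) = 4.
So p(z) = det(zI - A) = z^2 + 5z + 4.
Factor z^2 + 5z + 4: two numbers with sum -5 and product 4 are -1 and -4, so z^2 + 5z + 4 = (z + 1)(z + 4).
Hence p(z) = (z + 1) (z + 4), with roots -4, -1.

-4, -1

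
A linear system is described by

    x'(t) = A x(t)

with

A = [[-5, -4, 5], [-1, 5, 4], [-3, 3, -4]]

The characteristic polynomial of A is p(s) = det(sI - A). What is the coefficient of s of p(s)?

Expand det(sI - A) for the 3×3 matrix.
p(s) = s^3 + 4s^2 - 26s - 284.
(Check: constant term = det(-A) = (-1)^3 det A = -284; coefficient of s^2 = -tr A = 4.)
The coefficient of s is -26.

-26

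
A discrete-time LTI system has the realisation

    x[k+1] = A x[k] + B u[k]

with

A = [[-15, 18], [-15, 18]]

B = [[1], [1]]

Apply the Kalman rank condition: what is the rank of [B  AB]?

1

AB = [[3], [3]]
Controllability matrix C = [B  AB] = [[1, 3], [1, 3]]
Every column of C is a scalar multiple of column 1 = [1, 1] (multipliers 1, 3), so the columns span a one-dimensional space.
C ≠ 0, hence rank(C) = 1.
rank(C) = 1 < n = 2, so the pair (A, B) is not completely controllable.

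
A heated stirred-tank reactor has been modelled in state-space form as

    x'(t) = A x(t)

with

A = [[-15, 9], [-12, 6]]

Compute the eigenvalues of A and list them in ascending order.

-6, -3

det(sI - A) = s^2 - (tr A)s + det A, with tr A = (-15) + 6 = -9 and det A = (-15)·6 - 9·(-12) = -90 - (-108) = 18.
So p(s) = det(sI - A) = s^2 + 9s + 18.
Factor s^2 + 9s + 18: two numbers with sum -9 and product 18 are -3 and -6, so s^2 + 9s + 18 = (s + 3)(s + 6).
Hence p(s) = (s + 3) (s + 6), with roots -6, -3.
All eigenvalues have negative real part, so the system is asymptotically stable.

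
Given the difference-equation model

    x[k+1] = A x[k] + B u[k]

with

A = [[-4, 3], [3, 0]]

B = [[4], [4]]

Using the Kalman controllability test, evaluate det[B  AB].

AB = [[-4], [12]]
Controllability matrix C = [B  AB] = [[4, -4], [4, 12]]
det(C) = 4·12 - (-4)·4 = 48 - (-16) = 64
Since det(C) ≠ 0, rank(C) = 2 and the system is completely controllable.

64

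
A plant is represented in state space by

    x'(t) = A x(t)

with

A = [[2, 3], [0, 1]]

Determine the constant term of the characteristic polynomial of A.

2

For a 2×2 matrix, det(sI - A) = s^2 - (tr A)s + det A.
tr A = 3, det A = 2.
So p(s) = s^2 - 3s + 2.
The constant term is 2.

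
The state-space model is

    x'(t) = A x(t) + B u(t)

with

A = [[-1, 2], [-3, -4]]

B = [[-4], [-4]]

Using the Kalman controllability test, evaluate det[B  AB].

AB = [[-4], [28]]
Controllability matrix C = [B  AB] = [[-4, -4], [-4, 28]]
det(C) = (-4)·28 - (-4)·(-4) = -112 - 16 = -128
Since det(C) ≠ 0, rank(C) = 2 and the system is completely controllable.

-128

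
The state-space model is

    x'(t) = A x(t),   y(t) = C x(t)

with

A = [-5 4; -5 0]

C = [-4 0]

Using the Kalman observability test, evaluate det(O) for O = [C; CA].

CA = [[20, -16]]
Observability matrix O = [C; CA] = [[-4, 0], [20, -16]]
det(O) = (-4)·(-16) - 0·20 = 64 - 0 = 64
Since det(O) ≠ 0, rank(O) = 2 and the system is completely observable.

64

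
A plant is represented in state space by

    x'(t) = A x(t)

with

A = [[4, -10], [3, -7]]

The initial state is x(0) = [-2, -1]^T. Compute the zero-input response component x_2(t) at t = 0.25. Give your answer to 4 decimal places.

det(sI - A) = s^2 - (tr A)s + det A, with tr A = 4 + (-7) = -3 and det A = 4·(-7) - (-10)·3 = -28 - (-30) = 2.
So p(s) = det(sI - A) = s^2 + 3s + 2.
Factor s^2 + 3s + 2: two numbers with sum -3 and product 2 are -1 and -2, so s^2 + 3s + 2 = (s + 1)(s + 2).
Hence p(s) = (s + 1) (s + 2), with roots -2, -1.
The eigenvalues -2, -1 are distinct and real, so A is diagonalisable and x(t) = e^{At} x(0) = V diag(e^{λ_i t}) V^{-1} x(0), where the columns of V are the eigenvectors.
λ = -2: A - (-2)I = [[6, -10], [3, -5]]. Row 1 gives 6·v1 + (-10)·v2 = 0, so take v_1 = [-5, -3]^T.
λ = -1: A - (-1)I = [[5, -10], [3, -6]]. Row 1 gives 5·v1 + (-10)·v2 = 0, so take v_2 = [2, 1]^T.
V = [v_1 v_2] = [[-5, 2], [-3, 1]] has det V = 1, so V^{-1} = adj(V)/det V = [[1, -2], [3, -5]].
Modal coordinates z(0) = V^{-1} x(0): 1·(-2) + (-2)·(-1) = 0; 3·(-2) + (-5)·(-1) = -1; so z(0) = [0, -1]^T.
x_2(t) = Σ_i (v_i)_2 · z_i(0) · e^{λ_i t} (row 2 of V times the modal terms).
x_2(0.25) = (-3)·0·e^{-2·0.25} + 1·(-1)·e^{-1·0.25} = 0·0.606531 + (-1)·0.778801 = -0.7788.

-0.7788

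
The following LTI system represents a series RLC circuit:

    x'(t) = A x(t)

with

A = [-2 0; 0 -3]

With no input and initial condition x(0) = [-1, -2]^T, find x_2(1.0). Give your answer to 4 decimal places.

-0.0996

det(sI - A) = s^2 - (tr A)s + det A, with tr A = (-2) + (-3) = -5 and det A = (-2)·(-3) - 0·0 = 6 - 0 = 6.
So p(s) = det(sI - A) = s^2 + 5s + 6.
Factor s^2 + 5s + 6: two numbers with sum -5 and product 6 are -2 and -3, so s^2 + 5s + 6 = (s + 2)(s + 3).
Hence p(s) = (s + 2) (s + 3), with roots -3, -2.
The eigenvalues -3, -2 are distinct and real, so A is diagonalisable and x(t) = e^{At} x(0) = V diag(e^{λ_i t}) V^{-1} x(0), where the columns of V are the eigenvectors.
λ = -3: A - (-3)I = [[1, 0], [0, 0]]. Row 1 gives 1·v1 + 0·v2 = 0, so take v_1 = [0, 1]^T.
λ = -2: A - (-2)I = [[0, 0], [0, -1]]. Row 2 gives 0·v1 + (-1)·v2 = 0, so take v_2 = [1, 0]^T.
V = [v_1 v_2] = [[0, 1], [1, 0]] has det V = -1, so V^{-1} = adj(V)/det V = [[0, 1], [1, 0]].
Modal coordinates z(0) = V^{-1} x(0): 0·(-1) + 1·(-2) = -2; 1·(-1) + 0·(-2) = -1; so z(0) = [-2, -1]^T.
x_2(t) = Σ_i (v_i)_2 · z_i(0) · e^{λ_i t} (row 2 of V times the modal terms).
x_2(1.0) = 1·(-2)·e^{-3·1.0} + 0·(-1)·e^{-2·1.0} = (-2)·0.049787 + 0·0.135335 = -0.0996.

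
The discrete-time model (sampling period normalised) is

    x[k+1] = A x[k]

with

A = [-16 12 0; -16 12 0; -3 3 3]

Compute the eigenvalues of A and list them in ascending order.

-4, 0, 3

det(zI - A) = z^3 - (tr A)z^2 + (M11 + M22 + M33)z - det A, where Mii is the 2×2 principal minor of A obtained by deleting row i and column i.
tr A = (-16) + 12 + 3 = -1; M11 = 12·3 - 0·3 = 36 - 0 = 36; M22 = (-16)·3 - 0·(-3) = -48 - 0 = -48; M33 = (-16)·12 - 12·(-16) = -192 - (-192) = 0; sum of minors = -12.
det A = (-16)·(12·3 - 0·3) - 12·((-16)·3 - 0·(-3)) + 0·((-16)·3 - 12·(-3)) = (-16)·36 - 12·(-48) + 0·(-12) = 0.
So p(z) = det(zI - A) = z^3 + z^2 - 12z.
The constant term is 0, so p(z) = z(z^2 + z - 12).
Factor z^2 + z - 12: two numbers with sum -1 and product -12 are 3 and -4, so z^2 + z - 12 = (z - 3)(z + 4).
Hence p(z) = z (z - 3) (z + 4), with roots -4, 0, 3.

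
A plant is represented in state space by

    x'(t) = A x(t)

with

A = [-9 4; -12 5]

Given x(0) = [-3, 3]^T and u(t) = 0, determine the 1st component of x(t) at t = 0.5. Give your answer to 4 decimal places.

5.0816

det(sI - A) = s^2 - (tr A)s + det A, with tr A = (-9) + 5 = -4 and det A = (-9)·5 - 4·(-12) = -45 - (-48) = 3.
So p(s) = det(sI - A) = s^2 + 4s + 3.
Factor s^2 + 4s + 3: two numbers with sum -4 and product 3 are -1 and -3, so s^2 + 4s + 3 = (s + 1)(s + 3).
Hence p(s) = (s + 1) (s + 3), with roots -3, -1.
The eigenvalues -3, -1 are distinct and real, so A is diagonalisable and x(t) = e^{At} x(0) = V diag(e^{λ_i t}) V^{-1} x(0), where the columns of V are the eigenvectors.
λ = -3: A - (-3)I = [[-6, 4], [-12, 8]]. Row 1 gives (-6)·v1 + 4·v2 = 0, so take v_1 = [-2, -3]^T.
λ = -1: A - (-1)I = [[-8, 4], [-12, 6]]. Row 1 gives (-8)·v1 + 4·v2 = 0, so take v_2 = [1, 2]^T.
V = [v_1 v_2] = [[-2, 1], [-3, 2]] has det V = -1, so V^{-1} = adj(V)/det V = [[-2, 1], [-3, 2]].
Modal coordinates z(0) = V^{-1} x(0): (-2)·(-3) + 1·3 = 9; (-3)·(-3) + 2·3 = 15; so z(0) = [9, 15]^T.
x_1(t) = Σ_i (v_i)_1 · z_i(0) · e^{λ_i t} (row 1 of V times the modal terms).
x_1(0.5) = (-2)·9·e^{-3·0.5} + 1·15·e^{-1·0.5} = (-18)·0.223130 + 15·0.606531 = 5.0816.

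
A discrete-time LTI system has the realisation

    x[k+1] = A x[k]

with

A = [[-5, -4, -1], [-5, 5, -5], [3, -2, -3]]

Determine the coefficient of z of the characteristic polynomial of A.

Expand det(zI - A) for the 3×3 matrix.
p(z) = z^3 + 3z^2 - 52z - 250.
(Check: constant term = det(-A) = (-1)^3 det A = -250; coefficient of z^2 = -tr A = 3.)
The coefficient of z is -52.

-52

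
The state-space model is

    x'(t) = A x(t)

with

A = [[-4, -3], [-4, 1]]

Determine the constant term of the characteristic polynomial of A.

For a 2×2 matrix, det(sI - A) = s^2 - (tr A)s + det A.
tr A = -3, det A = -16.
So p(s) = s^2 + 3s - 16.
The constant term is -16.

-16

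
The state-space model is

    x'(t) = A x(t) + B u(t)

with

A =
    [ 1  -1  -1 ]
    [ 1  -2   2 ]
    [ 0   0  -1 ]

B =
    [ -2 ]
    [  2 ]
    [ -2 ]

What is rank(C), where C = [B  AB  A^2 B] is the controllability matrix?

3

AB = [[-2], [-10], [2]]
A^2B = [[6], [22], [-2]]
Controllability matrix C = [B  AB  A^2B] = [[-2, -2, 6], [2, -10, 22], [-2, 2, -2]]
det(C) = (-2)·((-10)·(-2) - 22·2) - (-2)·(2·(-2) - 22·(-2)) + 6·(2·2 - (-10)·(-2)) = (-2)·(-24) - (-2)·40 + 6·(-16) = 32 ≠ 0, so rank(C) = 3.
rank(C) = 3 = n, so the pair (A, B) is completely controllable.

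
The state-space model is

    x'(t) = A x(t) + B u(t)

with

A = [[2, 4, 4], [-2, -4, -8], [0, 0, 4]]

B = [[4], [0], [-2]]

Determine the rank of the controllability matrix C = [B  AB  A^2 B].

2

AB = [[0], [8], [-8]]
A^2B = [[0], [32], [-32]]
Controllability matrix C = [B  AB  A^2B] = [[4, 0, 0], [0, 8, 32], [-2, -8, -32]]
The rows r1, r2, r3 of C are linearly dependent: r1 + 2·r2 + 2·r3 = 0 (check each entry), so rank(C) ≤ 2.
The 2×2 minor from rows 1, 2, columns 1, 2 is 4·8 - 0·0 = 32 - 0 = 32 ≠ 0, so rank(C) = 2.
rank(C) = 2 < n = 3, so the pair (A, B) is not completely controllable.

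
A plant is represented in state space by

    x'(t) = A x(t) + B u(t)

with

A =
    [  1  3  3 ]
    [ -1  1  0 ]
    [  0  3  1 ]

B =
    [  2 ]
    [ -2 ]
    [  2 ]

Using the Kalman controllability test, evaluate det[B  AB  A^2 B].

AB = [[2], [-4], [-4]]
A^2B = [[-22], [-6], [-16]]
Controllability matrix C = [B  AB  A^2B] = [[2, 2, -22], [-2, -4, -6], [2, -4, -16]]
Expanding along the first row, det(C) = 2·((-4)·(-16) - (-6)·(-4)) - 2·((-2)·(-16) - (-6)·2) + (-22)·((-2)·(-4) - (-4)·2) = 2·40 - 2·44 + (-22)·16 = -360
Since det(C) ≠ 0, rank(C) = 3 and the system is completely controllable.

-360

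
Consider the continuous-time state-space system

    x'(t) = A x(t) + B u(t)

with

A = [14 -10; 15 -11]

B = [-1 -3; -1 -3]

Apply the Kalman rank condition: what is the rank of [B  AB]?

1

AB = [[-4, -12], [-4, -12]]
Controllability matrix C = [B  AB] = [[-1, -3, -4, -12], [-1, -3, -4, -12]]
Every column of C is a scalar multiple of column 1 = [-1, -1] (multipliers 1, 3, 4, 12), so the columns span a one-dimensional space.
C ≠ 0, hence rank(C) = 1.
rank(C) = 1 < n = 2, so the pair (A, B) is not completely controllable.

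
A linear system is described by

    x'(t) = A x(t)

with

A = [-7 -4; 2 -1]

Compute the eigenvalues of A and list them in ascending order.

-5, -3

det(sI - A) = s^2 - (tr A)s + det A, with tr A = (-7) + (-1) = -8 and det A = (-7)·(-1) - (-4)·2 = 7 - (-8) = 15.
So p(s) = det(sI - A) = s^2 + 8s + 15.
Factor s^2 + 8s + 15: two numbers with sum -8 and product 15 are -3 and -5, so s^2 + 8s + 15 = (s + 3)(s + 5).
Hence p(s) = (s + 3) (s + 5), with roots -5, -3.
All eigenvalues have negative real part, so the system is asymptotically stable.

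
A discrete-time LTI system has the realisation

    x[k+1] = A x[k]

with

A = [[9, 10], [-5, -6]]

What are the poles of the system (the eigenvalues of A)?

det(zI - A) = z^2 - (tr A)z + det A, with tr A = 9 + (-6) = 3 and det A = 9·(-6) - 10·(-5) = -54 - (-50) = -4.
So p(z) = det(zI - A) = z^2 - 3z - 4.
Factor z^2 - 3z - 4: two numbers with sum 3 and product -4 are 4 and -1, so z^2 - 3z - 4 = (z - 4)(z + 1).
Hence p(z) = (z - 4) (z + 1), with roots -1, 4.

-1, 4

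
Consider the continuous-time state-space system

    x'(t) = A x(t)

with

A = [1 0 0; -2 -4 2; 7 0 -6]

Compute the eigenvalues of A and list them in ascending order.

-6, -4, 1

det(sI - A) = s^3 - (tr A)s^2 + (M11 + M22 + M33)s - det A, where Mii is the 2×2 principal minor of A obtained by deleting row i and column i.
tr A = 1 + (-4) + (-6) = -9; M11 = (-4)·(-6) - 2·0 = 24 - 0 = 24; M22 = 1·(-6) - 0·7 = -6 - 0 = -6; M33 = 1·(-4) - 0·(-2) = -4 - 0 = -4; sum of minors = 14.
det A = 1·((-4)·(-6) - 2·0) - 0·((-2)·(-6) - 2·7) + 0·((-2)·0 - (-4)·7) = 1·24 - 0·(-2) + 0·28 = 24.
So p(s) = det(sI - A) = s^3 + 9s^2 + 14s - 24.
Rational-root test: any integer root divides -24. Testing small divisors, s = 1 works: p(1) = 1 + 9 + 14 + (-24) = 0, so (s - 1) is a factor.
Dividing, p(s) = (s - 1)(s^2 + 10s + 24).
Factor s^2 + 10s + 24: two numbers with sum -10 and product 24 are -4 and -6, so s^2 + 10s + 24 = (s + 4)(s + 6).
Hence p(s) = (s - 1) (s + 4) (s + 6), with roots -6, -4, 1.
At least one eigenvalue has non-negative real part, so the system is not asymptotically stable.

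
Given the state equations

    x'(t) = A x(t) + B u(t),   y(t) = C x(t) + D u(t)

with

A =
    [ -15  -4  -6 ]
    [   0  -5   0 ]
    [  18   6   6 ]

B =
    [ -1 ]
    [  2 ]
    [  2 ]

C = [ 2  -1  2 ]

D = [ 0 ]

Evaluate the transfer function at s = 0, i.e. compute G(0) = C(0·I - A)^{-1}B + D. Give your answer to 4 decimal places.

G(0) = C(-A)^{-1}B + D = -C A^{-1} B + D.
det A = -90, so A^{-1} = (1/-90)·adj(A) = [[1/3, 2/15, 1/3], [0, -1/5, 0], [-1, -1/5, -5/6]]
A^{-1} B = [3/5, -2/5, -16/15]^T
C A^{-1} B = -8/15
G(0) = D - C A^{-1} B = 0 - (-8/15) = 8/15 ≈ 0.5333

0.5333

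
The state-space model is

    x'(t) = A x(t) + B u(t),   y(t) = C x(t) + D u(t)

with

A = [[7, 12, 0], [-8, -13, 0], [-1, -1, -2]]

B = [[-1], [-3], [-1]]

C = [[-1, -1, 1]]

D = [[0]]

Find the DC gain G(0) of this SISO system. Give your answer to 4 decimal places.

G(0) = C(-A)^{-1}B + D = -C A^{-1} B + D.
det A = -10, so A^{-1} = (1/-10)·adj(A) = [[-13/5, -12/5, 0], [8/5, 7/5, 0], [1/2, 1/2, -1/2]]
A^{-1} B = [49/5, -29/5, -3/2]^T
C A^{-1} B = -11/2
G(0) = D - C A^{-1} B = 0 - (-11/2) = 11/2 ≈ 5.5000

5.5000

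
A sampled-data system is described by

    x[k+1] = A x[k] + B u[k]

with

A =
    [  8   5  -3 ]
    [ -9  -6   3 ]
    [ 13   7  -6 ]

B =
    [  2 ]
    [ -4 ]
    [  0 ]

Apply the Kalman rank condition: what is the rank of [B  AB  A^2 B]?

2

AB = [[-4], [6], [-2]]
A^2B = [[4], [-6], [2]]
Controllability matrix C = [B  AB  A^2B] = [[2, -4, 4], [-4, 6, -6], [0, -2, 2]]
The rows r1, r2, r3 of C are linearly dependent: -2·r1 - r2 + r3 = 0 (check each entry), so rank(C) ≤ 2.
The 2×2 minor from rows 1, 2, columns 1, 2 is 2·6 - (-4)·(-4) = 12 - 16 = -4 ≠ 0, so rank(C) = 2.
rank(C) = 2 < n = 3, so the pair (A, B) is not completely controllable.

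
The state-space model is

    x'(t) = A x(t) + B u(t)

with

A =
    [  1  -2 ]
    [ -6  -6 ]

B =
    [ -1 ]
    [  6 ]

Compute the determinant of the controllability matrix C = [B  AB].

108

AB = [[-13], [-30]]
Controllability matrix C = [B  AB] = [[-1, -13], [6, -30]]
det(C) = (-1)·(-30) - (-13)·6 = 30 - (-78) = 108
Since det(C) ≠ 0, rank(C) = 2 and the system is completely controllable.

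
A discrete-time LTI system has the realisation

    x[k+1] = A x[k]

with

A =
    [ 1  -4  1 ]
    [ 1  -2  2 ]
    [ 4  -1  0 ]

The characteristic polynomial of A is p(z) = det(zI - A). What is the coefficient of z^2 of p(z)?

Expand det(zI - A) for the 3×3 matrix.
p(z) = z^3 + z^2 + 23.
(Check: constant term = det(-A) = (-1)^3 det A = 23; coefficient of z^2 = -tr A = 1.)
The coefficient of z^2 is 1.

1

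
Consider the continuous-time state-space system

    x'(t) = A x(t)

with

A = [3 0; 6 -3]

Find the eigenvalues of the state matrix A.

det(sI - A) = s^2 - (tr A)s + det A, with tr A = 3 + (-3) = 0 and det A = 3·(-3) - 0·6 = -9 - 0 = -9.
So p(s) = det(sI - A) = s^2 - 9.
Factor s^2 - 9: two numbers with sum 0 and product -9 are 3 and -3, so s^2 - 9 = (s - 3)(s + 3).
Hence p(s) = (s - 3) (s + 3), with roots -3, 3.
At least one eigenvalue has non-negative real part, so the system is not asymptotically stable.

-3, 3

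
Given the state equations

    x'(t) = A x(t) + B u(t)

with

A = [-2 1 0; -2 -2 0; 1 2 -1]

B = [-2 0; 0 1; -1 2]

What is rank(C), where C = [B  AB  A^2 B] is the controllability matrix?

AB = [[4, 1], [4, -2], [-1, 0]]
A^2B = [[-4, -4], [-16, 2], [13, -3]]
Controllability matrix C = [B  AB  A^2B] = [[-2, 0, 4, 1, -4, -4], [0, 1, 4, -2, -16, 2], [-1, 2, -1, 0, 13, -3]]
Take the 3×3 submatrix of C formed by columns 1, 2, 3: [[-2, 0, 4], [0, 1, 4], [-1, 2, -1]]. Its determinant is (-2)·(1·(-1) - 4·2) - 0·(0·(-1) - 4·(-1)) + 4·(0·2 - 1·(-1)) = (-2)·(-9) - 0·4 + 4·1 = 22 ≠ 0.
So rank(C) ≥ 3; since C has 3 rows, rank(C) = 3.
rank(C) = 3 = n, so the pair (A, B) is completely controllable.

3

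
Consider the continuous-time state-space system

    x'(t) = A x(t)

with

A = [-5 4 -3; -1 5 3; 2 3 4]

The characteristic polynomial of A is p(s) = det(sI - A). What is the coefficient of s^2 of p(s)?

Expand det(sI - A) for the 3×3 matrix.
p(s) = s^3 - 4s^2 - 24s - 24.
(Check: constant term = det(-A) = (-1)^3 det A = -24; coefficient of s^2 = -tr A = -4.)
The coefficient of s^2 is -4.

-4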